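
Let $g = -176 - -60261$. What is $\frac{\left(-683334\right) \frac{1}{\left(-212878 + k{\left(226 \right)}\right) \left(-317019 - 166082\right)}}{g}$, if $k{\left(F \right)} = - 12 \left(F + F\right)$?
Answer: $- \frac{341667}{3168339566426335} \approx -1.0784 \cdot 10^{-10}$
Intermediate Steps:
$k{\left(F \right)} = - 24 F$ ($k{\left(F \right)} = - 12 \cdot 2 F = - 24 F$)
$g = 60085$ ($g = -176 + 60261 = 60085$)
$\frac{\left(-683334\right) \frac{1}{\left(-212878 + k{\left(226 \right)}\right) \left(-317019 - 166082\right)}}{g} = \frac{\left(-683334\right) \frac{1}{\left(-212878 - 5424\right) \left(-317019 - 166082\right)}}{60085} = - \frac{683334}{\left(-212878 - 5424\right) \left(-483101\right)} \frac{1}{60085} = - \frac{683334}{\left(-218302\right) \left(-483101\right)} \frac{1}{60085} = - \frac{683334}{105461914502} \cdot \frac{1}{60085} = \left(-683334\right) \frac{1}{105461914502} \cdot \frac{1}{60085} = \left(- \frac{341667}{52730957251}\right) \frac{1}{60085} = - \frac{341667}{3168339566426335}$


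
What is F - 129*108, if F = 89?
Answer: -13843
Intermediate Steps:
F - 129*108 = 89 - 129*108 = 89 - 13932 = -13843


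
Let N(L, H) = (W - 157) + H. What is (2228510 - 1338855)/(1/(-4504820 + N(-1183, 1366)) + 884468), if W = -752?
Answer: 4007329064765/3983964933883 ≈ 1.0059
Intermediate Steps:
N(L, H) = -909 + H (N(L, H) = (-752 - 157) + H = -909 + H)
(2228510 - 1338855)/(1/(-4504820 + N(-1183, 1366)) + 884468) = (2228510 - 1338855)/(1/(-4504820 + (-909 + 1366)) + 884468) = 889655/(1/(-4504820 + 457) + 884468) = 889655/(1/(-4504363) + 884468) = 889655/(-1/4504363 + 884468) = 889655/(3983964933883/4504363) = 889655*(4504363/3983964933883) = 4007329064765/3983964933883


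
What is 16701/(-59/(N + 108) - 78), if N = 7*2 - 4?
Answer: -33402/157 ≈ -212.75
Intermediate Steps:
N = 10 (N = 14 - 4 = 10)
16701/(-59/(N + 108) - 78) = 16701/(-59/(10 + 108) - 78) = 16701/(-59/118 - 78) = 16701/((1/118)*(-59) - 78) = 16701/(-1/2 - 78) = 16701/(-157/2) = 16701*(-2/157) = -33402/157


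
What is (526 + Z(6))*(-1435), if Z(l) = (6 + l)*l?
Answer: -858130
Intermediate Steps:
Z(l) = l*(6 + l)
(526 + Z(6))*(-1435) = (526 + 6*(6 + 6))*(-1435) = (526 + 6*12)*(-1435) = (526 + 72)*(-1435) = 598*(-1435) = -858130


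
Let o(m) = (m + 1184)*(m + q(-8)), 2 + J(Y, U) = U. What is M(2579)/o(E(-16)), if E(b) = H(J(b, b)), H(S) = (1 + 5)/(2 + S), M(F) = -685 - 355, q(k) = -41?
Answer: 66560/3134239 ≈ 0.021236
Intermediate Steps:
M(F) = -1040
J(Y, U) = -2 + U
H(S) = 6/(2 + S)
E(b) = 6/b (E(b) = 6/(2 + (-2 + b)) = 6/b)
o(m) = (-41 + m)*(1184 + m) (o(m) = (m + 1184)*(m - 41) = (1184 + m)*(-41 + m) = (-41 + m)*(1184 + m))
M(2579)/o(E(-16)) = -1040/(-48544 + (6/(-16))² + 1143*(6/(-16))) = -1040/(-48544 + (6*(-1/16))² + 1143*(6*(-1/16))) = -1040/(-48544 + (-3/8)² + 1143*(-3/8)) = -1040/(-48544 + 9/64 - 3429/8) = -1040/(-3134239/64) = -1040*(-64/3134239) = 66560/3134239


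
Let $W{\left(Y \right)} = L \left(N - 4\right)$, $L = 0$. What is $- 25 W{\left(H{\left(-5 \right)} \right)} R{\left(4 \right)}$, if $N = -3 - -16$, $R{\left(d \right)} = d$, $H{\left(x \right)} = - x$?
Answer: $0$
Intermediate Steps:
$N = 13$ ($N = -3 + 16 = 13$)
$W{\left(Y \right)} = 0$ ($W{\left(Y \right)} = 0 \left(13 - 4\right) = 0 \cdot 9 = 0$)
$- 25 W{\left(H{\left(-5 \right)} \right)} R{\left(4 \right)} = \left(-25\right) 0 \cdot 4 = 0 \cdot 4 = 0$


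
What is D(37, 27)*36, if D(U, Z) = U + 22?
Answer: 2124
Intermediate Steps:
D(U, Z) = 22 + U
D(37, 27)*36 = (22 + 37)*36 = 59*36 = 2124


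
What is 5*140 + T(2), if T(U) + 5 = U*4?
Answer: 703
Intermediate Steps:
T(U) = -5 + 4*U (T(U) = -5 + U*4 = -5 + 4*U)
5*140 + T(2) = 5*140 + (-5 + 4*2) = 700 + (-5 + 8) = 700 + 3 = 703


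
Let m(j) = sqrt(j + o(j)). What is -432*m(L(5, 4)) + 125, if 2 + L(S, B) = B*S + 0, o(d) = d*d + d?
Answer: 125 - 2592*sqrt(10) ≈ -8071.6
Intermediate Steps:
o(d) = d + d**2 (o(d) = d**2 + d = d + d**2)
L(S, B) = -2 + B*S (L(S, B) = -2 + (B*S + 0) = -2 + B*S)
m(j) = sqrt(j + j*(1 + j))
-432*m(L(5, 4)) + 125 = -432*sqrt(-2 + 4*5)*sqrt(2 + (-2 + 4*5)) + 125 = -432*sqrt(-2 + 20)*sqrt(2 + (-2 + 20)) + 125 = -432*3*sqrt(2)*sqrt(2 + 18) + 125 = -432*6*sqrt(10) + 125 = -2592*sqrt(10) + 125 = 125 - 2592*sqrt(10)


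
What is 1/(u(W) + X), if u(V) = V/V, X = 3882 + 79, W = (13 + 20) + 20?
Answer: 1/3962 ≈ 0.00025240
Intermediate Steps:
W = 53 (W = 33 + 20 = 53)
X = 3961
u(V) = 1
1/(u(W) + X) = 1/(1 + 3961) = 1/3962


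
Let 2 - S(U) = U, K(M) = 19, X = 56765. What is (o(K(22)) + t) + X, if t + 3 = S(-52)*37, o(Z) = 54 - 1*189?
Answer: 58625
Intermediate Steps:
o(Z) = -135 (o(Z) = 54 - 189 = -135)
S(U) = 2 - U
t = 1995 (t = -3 + (2 - 1*(-52))*37 = -3 + (2 + 52)*37 = -3 + 54*37 = -3 + 1998 = 1995)
(o(K(22)) + t) + X = (-135 + 1995) + 56765 = 1860 + 56765 = 58625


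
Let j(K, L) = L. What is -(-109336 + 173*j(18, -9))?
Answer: 110893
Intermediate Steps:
-(-109336 + 173*j(18, -9)) = -173/(1/(-9 - 632)) = -173/(1/(-641)) = -173/(-1/641) = -173*(-641) = 110893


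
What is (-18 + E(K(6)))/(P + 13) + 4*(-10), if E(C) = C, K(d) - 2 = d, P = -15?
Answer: -35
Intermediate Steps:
K(d) = 2 + d
(-18 + E(K(6)))/(P + 13) + 4*(-10) = (-18 + (2 + 6))/(-15 + 13) + 4*(-10) = (-18 + 8)/(-2) - 40 = -10*(-1/2) - 40 = 5 - 40 = -35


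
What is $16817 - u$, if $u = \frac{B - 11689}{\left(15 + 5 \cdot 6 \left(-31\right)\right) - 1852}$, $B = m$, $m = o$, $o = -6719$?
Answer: $\frac{46514231}{2767} \approx 16810.0$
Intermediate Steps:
$m = -6719$
$B = -6719$
$u = \frac{18408}{2767}$ ($u = \frac{-6719 - 11689}{\left(15 + 5 \cdot 6 \left(-31\right)\right) - 1852} = - \frac{18408}{\left(15 + 30 \left(-31\right)\right) - 1852} = - \frac{18408}{\left(15 - 930\right) - 1852} = - \frac{18408}{-915 - 1852} = - \frac{18408}{-2767} = \left(-18408\right) \left(- \frac{1}{2767}\right) = \frac{18408}{2767} \approx 6.6527$)
$16817 - u = 16817 - \frac{18408}{2767} = \frac{46514231}{2767}$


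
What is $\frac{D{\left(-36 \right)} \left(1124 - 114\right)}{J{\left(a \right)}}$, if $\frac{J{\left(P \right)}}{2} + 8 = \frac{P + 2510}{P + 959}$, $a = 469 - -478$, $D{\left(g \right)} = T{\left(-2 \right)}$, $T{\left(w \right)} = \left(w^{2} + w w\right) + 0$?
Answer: $- \frac{7700240}{11791} \approx -653.06$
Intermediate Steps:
$T{\left(w \right)} = 2 w^{2}$ ($T{\left(w \right)} = \left(w^{2} + w^{2}\right) + 0 = 2 w^{2} + 0 = 2 w^{2}$)
$D{\left(g \right)} = 8$ ($D{\left(g \right)} = 2 \left(-2\right)^{2} = 2 \cdot 4 = 8$)
$a = 947$ ($a = 469 + 478 = 947$)
$J{\left(P \right)} = -16 + \frac{2 \left(2510 + P\right)}{959 + P}$ ($J{\left(P \right)} = -16 + 2 \frac{P + 2510}{P + 959} = -16 + 2 \frac{2510 + P}{959 + P} = -16 + \frac{2 \left(2510 + P\right)}{959 + P}$)
$\frac{D{\left(-36 \right)} \left(1124 - 114\right)}{J{\left(a \right)}} = \frac{8 \left(1124 - 114\right)}{2 \frac{1}{959 + 947} \left(-5162 - 6629\right)} = \frac{8 \cdot 1010}{2 \cdot \frac{1}{1906} \left(-5162 - 6629\right)} = \frac{8080}{2 \cdot \frac{1}{1906} \left(-11791\right)} = \frac{8080}{- \frac{11791}{953}} = 8080 \left(- \frac{953}{11791}\right) = - \frac{7700240}{11791}$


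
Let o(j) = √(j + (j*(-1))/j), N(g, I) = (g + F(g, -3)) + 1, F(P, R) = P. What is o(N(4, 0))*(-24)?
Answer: -48*√2 ≈ -67.882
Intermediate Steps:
N(g, I) = 1 + 2*g (N(g, I) = (g + g) + 1 = 2*g + 1 = 1 + 2*g)
o(j) = √(-1 + j) (o(j) = √(j + (-j)/j) = √(j - 1) = √(-1 + j))
o(N(4, 0))*(-24) = √(-1 + (1 + 2*4))*(-24) = √(-1 + (1 + 8))*(-24) = √(-1 + 9)*(-24) = √8*(-24) = (2*√2)*(-24) = -48*√2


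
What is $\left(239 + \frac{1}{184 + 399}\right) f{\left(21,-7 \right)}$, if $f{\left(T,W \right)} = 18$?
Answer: $\frac{2508084}{583} \approx 4302.0$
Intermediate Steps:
$\left(239 + \frac{1}{184 + 399}\right) f{\left(21,-7 \right)} = \left(239 + \frac{1}{184 + 399}\right) 18 = \left(239 + \frac{1}{583}\right) 18 = \frac{139338}{583} \cdot 18 = \frac{2508084}{583}$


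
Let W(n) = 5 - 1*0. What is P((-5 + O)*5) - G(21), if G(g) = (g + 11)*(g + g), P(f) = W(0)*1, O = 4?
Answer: -1339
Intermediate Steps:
W(n) = 5 (W(n) = 5 + 0 = 5)
P(f) = 5 (P(f) = 5*1 = 5)
G(g) = 2*g*(11 + g) (G(g) = (11 + g)*(2*g) = 2*g*(11 + g))
P((-5 + O)*5) - G(21) = 5 - 2*21*(11 + 21) = 5 - 2*21*32 = 5 - 1*1344 = 5 - 1344 = -1339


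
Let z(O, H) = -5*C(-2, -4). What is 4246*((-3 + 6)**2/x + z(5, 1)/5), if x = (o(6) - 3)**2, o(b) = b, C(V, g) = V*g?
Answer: -29722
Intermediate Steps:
z(O, H) = -40 (z(O, H) = -(-10)*(-4) = -5*8 = -40)
x = 9 (x = (6 - 3)**2 = 3**2 = 9)
4246*((-3 + 6)**2/x + z(5, 1)/5) = 4246*((-3 + 6)**2/9 - 40/5) = 4246*(3**2*(1/9) - 40*1/5) = 4246*(9*(1/9) - 8) = 4246*(1 - 8) = 4246*(-7) = -29722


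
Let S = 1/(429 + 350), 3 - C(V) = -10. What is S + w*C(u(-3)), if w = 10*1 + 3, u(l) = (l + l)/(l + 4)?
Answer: 131652/779 ≈ 169.00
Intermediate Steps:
u(l) = 2*l/(4 + l) (u(l) = (2*l)/(4 + l) = 2*l/(4 + l))
C(V) = 13 (C(V) = 3 - 1*(-10) = 3 + 10 = 13)
S = 1/779 ≈ 0.0012837
w = 13 (w = 10 + 3 = 13)
S + w*C(u(-3)) = 1/779 + 13*13 = 1/779 + 169 = 131652/779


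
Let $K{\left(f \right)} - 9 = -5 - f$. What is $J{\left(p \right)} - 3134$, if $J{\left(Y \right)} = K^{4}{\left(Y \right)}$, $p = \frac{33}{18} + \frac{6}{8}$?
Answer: $- \frac{64903103}{20736} \approx -3130.0$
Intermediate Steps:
$K{\left(f \right)} = 4 - f$ ($K{\left(f \right)} = 9 - \left(5 + f\right) = 4 - f$)
$p = \frac{31}{12}$ ($p = 33 \cdot \frac{1}{18} + 6 \cdot \frac{1}{8} = \frac{11}{6} + \frac{3}{4} = \frac{31}{12} \approx 2.5833$)
$J{\left(Y \right)} = \left(4 - Y\right)^{4}$
$J{\left(p \right)} - 3134 = \left(-4 + \frac{31}{12}\right)^{4} - 3134 = \left(- \frac{17}{12}\right)^{4} - 3134 = \frac{83521}{20736} - 3134 = - \frac{64903103}{20736}$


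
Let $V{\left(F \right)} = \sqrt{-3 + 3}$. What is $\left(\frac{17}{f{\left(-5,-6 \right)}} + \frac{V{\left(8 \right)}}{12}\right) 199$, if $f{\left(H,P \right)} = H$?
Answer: $- \frac{3383}{5} \approx -676.6$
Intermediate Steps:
$V{\left(F \right)} = 0$ ($V{\left(F \right)} = \sqrt{0} = 0$)
$\left(\frac{17}{f{\left(-5,-6 \right)}} + \frac{V{\left(8 \right)}}{12}\right) 199 = \left(\frac{17}{-5} + \frac{0}{12}\right) 199 = \left(17 \left(- \frac{1}{5}\right) + 0 \cdot \frac{1}{12}\right) 199 = \left(- \frac{17}{5} + 0\right) 199 = \left(- \frac{17}{5}\right) 199 = - \frac{3383}{5}$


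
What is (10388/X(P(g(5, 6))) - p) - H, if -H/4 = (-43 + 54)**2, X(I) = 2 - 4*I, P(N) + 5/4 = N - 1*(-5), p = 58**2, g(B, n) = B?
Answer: -105428/33 ≈ -3194.8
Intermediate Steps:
p = 3364
P(N) = 15/4 + N (P(N) = -5/4 + (N - 1*(-5)) = -5/4 + (N + 5) = -5/4 + (5 + N) = 15/4 + N)
H = -484 (H = -4*(-43 + 54)**2 = -4*11**2 = -4*121 = -484)
(10388/X(P(g(5, 6))) - p) - H = (10388/(2 - 4*(15/4 + 5)) - 1*3364) - 1*(-484) = (10388/(2 - 4*35/4) - 3364) + 484 = (10388/(2 - 35) - 3364) + 484 = (10388/(-33) - 3364) + 484 = (10388*(-1/33) - 3364) + 484 = (-10388/33 - 3364) + 484 = -121400/33 + 484 = -105428/33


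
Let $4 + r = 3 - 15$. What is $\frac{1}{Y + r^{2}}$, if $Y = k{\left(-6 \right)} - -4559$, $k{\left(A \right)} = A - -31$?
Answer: $\frac{1}{4840} \approx 0.00020661$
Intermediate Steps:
$k{\left(A \right)} = 31 + A$ ($k{\left(A \right)} = A + 31 = 31 + A$)
$r = -16$ ($r = -4 + \left(3 - 15\right) = -4 - 12 = -16$)
$Y = 4584$ ($Y = \left(31 - 6\right) - -4559 = 25 + 4559 = 4584$)
$\frac{1}{Y + r^{2}} = \frac{1}{4584 + \left(-16\right)^{2}} = \frac{1}{4584 + 256} = \frac{1}{4840}$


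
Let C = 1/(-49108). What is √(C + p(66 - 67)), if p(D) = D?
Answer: I*√602911193/24554 ≈ 1.0*I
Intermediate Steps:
C = -1/49108 ≈ -2.0363e-5
√(C + p(66 - 67)) = √(-1/49108 + (66 - 67)) = √(-1/49108 - 1) = √(-49109/49108) = I*√602911193/24554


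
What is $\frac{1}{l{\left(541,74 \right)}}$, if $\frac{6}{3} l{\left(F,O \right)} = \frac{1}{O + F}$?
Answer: $1230$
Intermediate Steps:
$l{\left(F,O \right)} = \frac{1}{2 \left(F + O\right)}$ ($l{\left(F,O \right)} = \frac{1}{2 \left(O + F\right)} = \frac{1}{2 \left(F + O\right)}$)
$\frac{1}{l{\left(541,74 \right)}} = \frac{1}{\frac{1}{2} \frac{1}{541 + 74}} = \frac{1}{\frac{1}{2} \cdot \frac{1}{615}} = \frac{1}{\frac{1}{1230}} = 1230$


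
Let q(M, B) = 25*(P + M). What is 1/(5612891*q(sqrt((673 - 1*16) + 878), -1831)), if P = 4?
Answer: -4/213149535725 + sqrt(1535)/213149535725 ≈ 1.6504e-10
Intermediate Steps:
q(M, B) = 100 + 25*M (q(M, B) = 25*(4 + M) = 100 + 25*M)
1/(5612891*q(sqrt((673 - 1*16) + 878), -1831)) = 1/(5612891*(100 + 25*sqrt((673 - 1*16) + 878))) = 1/(5612891*(100 + 25*sqrt((673 - 16) + 878))) = 1/(5612891*(100 + 25*sqrt(657 + 878))) = 1/(5612891*(100 + 25*sqrt(1535)))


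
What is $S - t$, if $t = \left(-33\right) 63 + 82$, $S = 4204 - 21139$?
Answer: $-14938$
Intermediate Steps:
$S = -16935$
$t = -1997$ ($t = -2079 + 82 = -1997$)
$S - t = -16935 - -1997 = -16935 + 1997 = -14938$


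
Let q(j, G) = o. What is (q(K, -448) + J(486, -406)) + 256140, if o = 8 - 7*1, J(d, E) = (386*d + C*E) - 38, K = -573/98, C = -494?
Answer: 644263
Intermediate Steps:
K = -573/98 (K = -573*1/98 = -573/98 ≈ -5.8469)
J(d, E) = -38 - 494*E + 386*d (J(d, E) = (386*d - 494*E) - 38 = (-494*E + 386*d) - 38 = -38 - 494*E + 386*d)
o = 1 (o = 8 - 7 = 1)
q(j, G) = 1
(q(K, -448) + J(486, -406)) + 256140 = (1 + (-38 - 494*(-406) + 386*486)) + 256140 = (1 + (-38 + 200564 + 187596)) + 256140 = (1 + 388122) + 256140 = 388123 + 256140 = 644263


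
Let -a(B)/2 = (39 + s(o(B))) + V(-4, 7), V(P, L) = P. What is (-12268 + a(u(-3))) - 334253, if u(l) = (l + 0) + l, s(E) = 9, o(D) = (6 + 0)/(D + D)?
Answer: -346609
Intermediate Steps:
o(D) = 3/D (o(D) = 6/((2*D)) = 6*(1/(2*D)) = 3/D)
u(l) = 2*l (u(l) = l + l = 2*l)
a(B) = -88 (a(B) = -2*((39 + 9) - 4) = -2*(48 - 4) = -2*44 = -88)
(-12268 + a(u(-3))) - 334253 = (-12268 - 88) - 334253 = -12356 - 334253 = -346609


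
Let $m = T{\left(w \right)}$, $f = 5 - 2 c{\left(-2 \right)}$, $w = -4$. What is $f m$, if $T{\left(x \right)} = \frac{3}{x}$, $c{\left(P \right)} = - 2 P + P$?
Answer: $- \frac{3}{4} \approx -0.75$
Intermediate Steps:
$c{\left(P \right)} = - P$
$f = 1$ ($f = 5 - 2 \left(\left(-1\right) \left(-2\right)\right) = 5 - 4 = 1$)
$m = - \frac{3}{4}$ ($m = \frac{3}{-4} = 3 \left(- \frac{1}{4}\right) = - \frac{3}{4} \approx -0.75$)
$f m = 1 \left(- \frac{3}{4}\right) = - \frac{3}{4}$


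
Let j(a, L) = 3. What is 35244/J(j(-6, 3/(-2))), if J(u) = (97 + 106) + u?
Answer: 17622/103 ≈ 171.09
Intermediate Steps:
J(u) = 203 + u
35244/J(j(-6, 3/(-2))) = 35244/(203 + 3) = 35244/206 = 35244*(1/206) = 17622/103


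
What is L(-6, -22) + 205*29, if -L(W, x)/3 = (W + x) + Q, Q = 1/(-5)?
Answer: 30148/5 ≈ 6029.6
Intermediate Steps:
Q = -⅕ (Q = 1*(-⅕) = -⅕ ≈ -0.20000)
L(W, x) = ⅗ - 3*W - 3*x (L(W, x) = -3*((W + x) - ⅕) = -3*(-⅕ + W + x) = ⅗ - 3*W - 3*x)
L(-6, -22) + 205*29 = (⅗ - 3*(-6) - 3*(-22)) + 205*29 = (⅗ + 18 + 66) + 5945 = 423/5 + 5945 = 30148/5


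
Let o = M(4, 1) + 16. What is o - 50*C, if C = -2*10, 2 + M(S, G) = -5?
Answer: 1009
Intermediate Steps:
M(S, G) = -7 (M(S, G) = -2 - 5 = -7)
o = 9 (o = -7 + 16 = 9)
C = -20
o - 50*C = 9 - 50*(-20) = 9 + 1000 = 1009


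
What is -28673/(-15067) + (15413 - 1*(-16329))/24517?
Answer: 1181232655/369397639 ≈ 3.1977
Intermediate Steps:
-28673/(-15067) + (15413 - 1*(-16329))/24517 = -28673*(-1/15067) + (15413 + 16329)*(1/24517) = 28673/15067 + 31742*(1/24517) = 28673/15067 + 31742/24517 = 1181232655/369397639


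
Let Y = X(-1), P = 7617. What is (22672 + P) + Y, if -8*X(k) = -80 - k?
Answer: 242391/8 ≈ 30299.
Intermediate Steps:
X(k) = 10 + k/8 (X(k) = -(-80 - k)/8 = 10 + k/8)
Y = 79/8 (Y = 10 + (⅛)*(-1) = 10 - ⅛ = 79/8 ≈ 9.8750)
(22672 + P) + Y = (22672 + 7617) + 79/8 = 30289 + 79/8 = 242391/8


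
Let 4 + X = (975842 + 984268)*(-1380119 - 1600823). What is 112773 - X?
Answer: 5842974336397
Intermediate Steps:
X = -5842974223624 (X = -4 + (975842 + 984268)*(-1380119 - 1600823) = -4 + 1960110*(-2980942) = -4 - 5842974223620 = -5842974223624)
112773 - X = 112773 - 1*(-5842974223624) = 112773 + 5842974223624 = 5842974336397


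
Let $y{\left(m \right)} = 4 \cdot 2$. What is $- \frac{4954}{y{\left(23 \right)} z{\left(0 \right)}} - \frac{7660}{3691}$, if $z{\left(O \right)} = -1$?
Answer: $\frac{9111967}{14764} \approx 617.17$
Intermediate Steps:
$y{\left(m \right)} = 8$
$- \frac{4954}{y{\left(23 \right)} z{\left(0 \right)}} - \frac{7660}{3691} = - \frac{4954}{8 \left(-1\right)} - \frac{7660}{3691} = - \frac{4954}{-8} - \frac{7660}{3691} = \left(-4954\right) \left(- \frac{1}{8}\right) - \frac{7660}{3691} = \frac{2477}{4} - \frac{7660}{3691} = \frac{9111967}{14764}$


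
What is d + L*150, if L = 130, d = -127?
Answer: 19373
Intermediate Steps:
d + L*150 = -127 + 130*150 = -127 + 19500 = 19373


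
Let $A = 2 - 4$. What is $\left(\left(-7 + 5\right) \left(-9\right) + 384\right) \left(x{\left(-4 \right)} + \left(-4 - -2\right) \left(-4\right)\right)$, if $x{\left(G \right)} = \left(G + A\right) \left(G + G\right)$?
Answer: $22512$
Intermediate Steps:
$A = -2$
$x{\left(G \right)} = 2 G \left(-2 + G\right)$ ($x{\left(G \right)} = \left(G - 2\right) \left(G + G\right) = \left(-2 + G\right) 2 G = 2 G \left(-2 + G\right)$)
$\left(\left(-7 + 5\right) \left(-9\right) + 384\right) \left(x{\left(-4 \right)} + \left(-4 - -2\right) \left(-4\right)\right) = \left(\left(-7 + 5\right) \left(-9\right) + 384\right) \left(2 \left(-4\right) \left(-2 - 4\right) + \left(-4 - -2\right) \left(-4\right)\right) = \left(\left(-2\right) \left(-9\right) + 384\right) \left(2 \left(-4\right) \left(-6\right) + \left(-4 + 2\right) \left(-4\right)\right) = \left(18 + 384\right) \left(48 - -8\right) = 402 \left(48 + 8\right) = 402 \cdot 56 = 22512$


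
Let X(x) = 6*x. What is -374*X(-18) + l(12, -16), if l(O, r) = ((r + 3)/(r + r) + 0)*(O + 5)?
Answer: 1292765/32 ≈ 40399.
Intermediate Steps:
l(O, r) = (3 + r)*(5 + O)/(2*r) (l(O, r) = ((3 + r)/((2*r)) + 0)*(5 + O) = ((3 + r)*(1/(2*r)) + 0)*(5 + O) = ((3 + r)/(2*r) + 0)*(5 + O) = ((3 + r)/(2*r))*(5 + O) = (3 + r)*(5 + O)/(2*r))
-374*X(-18) + l(12, -16) = -2244*(-18) + (½)*(15 + 3*12 - 16*(5 + 12))/(-16) = -374*(-108) + (½)*(-1/16)*(15 + 36 - 16*17) = 40392 + (½)*(-1/16)*(15 + 36 - 272) = 40392 + (½)*(-1/16)*(-221) = 40392 + 221/32 = 1292765/32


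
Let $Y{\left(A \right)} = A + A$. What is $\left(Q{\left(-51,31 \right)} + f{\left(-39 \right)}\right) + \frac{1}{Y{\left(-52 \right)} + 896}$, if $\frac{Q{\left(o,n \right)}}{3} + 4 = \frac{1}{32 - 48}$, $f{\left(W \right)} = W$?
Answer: $- \frac{81079}{1584} \approx -51.186$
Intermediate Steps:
$Y{\left(A \right)} = 2 A$
$Q{\left(o,n \right)} = - \frac{195}{16}$ ($Q{\left(o,n \right)} = -12 + \frac{3}{32 - 48} = -12 + \frac{3}{-16} = -12 + 3 \left(- \frac{1}{16}\right) = -12 - \frac{3}{16} = - \frac{195}{16}$)
$\left(Q{\left(-51,31 \right)} + f{\left(-39 \right)}\right) + \frac{1}{Y{\left(-52 \right)} + 896} = \left(- \frac{195}{16} - 39\right) + \frac{1}{2 \left(-52\right) + 896} = - \frac{819}{16} + \frac{1}{-104 + 896} = - \frac{819}{16} + \frac{1}{792} = - \frac{81079}{1584}$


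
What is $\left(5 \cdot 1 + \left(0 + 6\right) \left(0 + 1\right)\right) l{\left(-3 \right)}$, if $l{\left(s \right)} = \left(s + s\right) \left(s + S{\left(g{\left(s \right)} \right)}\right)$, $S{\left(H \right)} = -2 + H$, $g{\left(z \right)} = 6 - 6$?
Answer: $330$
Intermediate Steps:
$g{\left(z \right)} = 0$ ($g{\left(z \right)} = 6 - 6 = 0$)
$l{\left(s \right)} = 2 s \left(-2 + s\right)$ ($l{\left(s \right)} = \left(s + s\right) \left(s + \left(-2 + 0\right)\right) = 2 s \left(s - 2\right) = 2 s \left(-2 + s\right)$)
$\left(5 \cdot 1 + \left(0 + 6\right) \left(0 + 1\right)\right) l{\left(-3 \right)} = \left(5 \cdot 1 + \left(0 + 6\right) \left(0 + 1\right)\right) 2 \left(-3\right) \left(-2 - 3\right) = \left(5 + 6 \cdot 1\right) 2 \left(-3\right) \left(-5\right) = \left(5 + 6\right) 30 = 11 \cdot 30 = 330$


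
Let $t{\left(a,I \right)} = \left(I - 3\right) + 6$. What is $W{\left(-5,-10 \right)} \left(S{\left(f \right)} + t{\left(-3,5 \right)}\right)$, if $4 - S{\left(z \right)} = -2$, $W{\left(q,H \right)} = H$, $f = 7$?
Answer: $-140$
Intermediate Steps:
$S{\left(z \right)} = 6$ ($S{\left(z \right)} = 4 - -2 = 4 + 2 = 6$)
$t{\left(a,I \right)} = 3 + I$ ($t{\left(a,I \right)} = \left(-3 + I\right) + 6 = 3 + I$)
$W{\left(-5,-10 \right)} \left(S{\left(f \right)} + t{\left(-3,5 \right)}\right) = - 10 \left(6 + \left(3 + 5\right)\right) = - 10 \left(6 + 8\right) = \left(-10\right) 14 = -140$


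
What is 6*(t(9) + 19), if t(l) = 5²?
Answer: 264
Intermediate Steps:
t(l) = 25
6*(t(9) + 19) = 6*(25 + 19) = 6*44 = 264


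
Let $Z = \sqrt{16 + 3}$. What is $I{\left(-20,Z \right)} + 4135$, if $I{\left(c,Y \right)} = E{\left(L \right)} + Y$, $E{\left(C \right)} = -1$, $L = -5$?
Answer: $4134 + \sqrt{19} \approx 4138.4$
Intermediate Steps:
$Z = \sqrt{19} \approx 4.3589$
$I{\left(c,Y \right)} = -1 + Y$
$I{\left(-20,Z \right)} + 4135 = \left(-1 + \sqrt{19}\right) + 4135 = 4134 + \sqrt{19}$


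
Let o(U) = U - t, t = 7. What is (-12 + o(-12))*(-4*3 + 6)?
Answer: 186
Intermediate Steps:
o(U) = -7 + U (o(U) = U - 1*7 = U - 7 = -7 + U)
(-12 + o(-12))*(-4*3 + 6) = (-12 + (-7 - 12))*(-4*3 + 6) = (-12 - 19)*(-12 + 6) = -31*(-6) = 186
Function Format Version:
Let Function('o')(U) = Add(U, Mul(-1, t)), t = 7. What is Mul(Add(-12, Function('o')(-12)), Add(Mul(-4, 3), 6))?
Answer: 186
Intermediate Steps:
Function('o')(U) = Add(-7, U) (Function('o')(U) = Add(U, Mul(-1, 7)) = Add(U, -7) = Add(-7, U))
Mul(Add(-12, Function('o')(-12)), Add(Mul(-4, 3), 6)) = Mul(Add(-12, Add(-7, -12)), Add(Mul(-4, 3), 6)) = Mul(Add(-12, -19), Add(-12, 6)) = Mul(-31, -6) = 186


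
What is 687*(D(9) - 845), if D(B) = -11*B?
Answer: -648528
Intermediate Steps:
687*(D(9) - 845) = 687*(-11*9 - 845) = 687*(-99 - 845) = 687*(-944) = -648528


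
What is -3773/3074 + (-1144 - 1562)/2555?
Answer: -17958259/7854070 ≈ -2.2865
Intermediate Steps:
-3773/3074 + (-1144 - 1562)/2555 = -3773*1/3074 - 2706*1/2555 = -3773/3074 - 2706/2555 = -17958259/7854070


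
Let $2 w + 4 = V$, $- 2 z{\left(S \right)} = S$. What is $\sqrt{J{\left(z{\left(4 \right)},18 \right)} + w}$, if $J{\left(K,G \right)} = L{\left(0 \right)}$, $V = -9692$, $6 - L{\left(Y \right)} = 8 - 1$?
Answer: $i \sqrt{4849} \approx 69.635 i$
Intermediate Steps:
$L{\left(Y \right)} = -1$ ($L{\left(Y \right)} = 6 - \left(8 - 1\right) = 6 - 7 = -1$)
$z{\left(S \right)} = - \frac{S}{2}$
$J{\left(K,G \right)} = -1$
$w = -4848$ ($w = -2 + \frac{1}{2} \left(-9692\right) = -2 - 4846 = -4848$)
$\sqrt{J{\left(z{\left(4 \right)},18 \right)} + w} = \sqrt{-1 - 4848} = \sqrt{-4849} = i \sqrt{4849}$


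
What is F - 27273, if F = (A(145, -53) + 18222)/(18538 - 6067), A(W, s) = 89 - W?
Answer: -340103417/12471 ≈ -27272.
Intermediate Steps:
F = 18166/12471 (F = ((89 - 1*145) + 18222)/(18538 - 6067) = ((89 - 145) + 18222)/12471 = (-56 + 18222)*(1/12471) = 18166*(1/12471) = 18166/12471 ≈ 1.4567)
F - 27273 = 18166/12471 - 27273 = -340103417/12471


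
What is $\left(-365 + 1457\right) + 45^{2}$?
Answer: $3117$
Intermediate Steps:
$\left(-365 + 1457\right) + 45^{2} = 1092 + 2025 = 3117$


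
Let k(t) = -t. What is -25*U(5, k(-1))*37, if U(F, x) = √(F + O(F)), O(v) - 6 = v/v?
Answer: -1850*√3 ≈ -3204.3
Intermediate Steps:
O(v) = 7 (O(v) = 6 + v/v = 6 + 1 = 7)
U(F, x) = √(7 + F) (U(F, x) = √(F + 7) = √(7 + F))
-25*U(5, k(-1))*37 = -25*√(7 + 5)*37 = -50*√3*37 = -1850*√3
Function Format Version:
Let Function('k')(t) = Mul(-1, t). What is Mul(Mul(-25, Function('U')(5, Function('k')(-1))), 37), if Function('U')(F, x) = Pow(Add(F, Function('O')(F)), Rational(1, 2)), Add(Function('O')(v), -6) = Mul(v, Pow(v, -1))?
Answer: Mul(-1850, Pow(3, Rational(1, 2))) ≈ -3204.3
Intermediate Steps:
Function('O')(v) = 7 (Function('O')(v) = Add(6, Mul(v, Pow(v, -1))) = Add(6, 1) = 7)
Function('U')(F, x) = Pow(Add(7, F), Rational(1, 2)) (Function('U')(F, x) = Pow(Add(F, 7), Rational(1, 2)) = Pow(Add(7, F), Rational(1, 2)))
Mul(Mul(-25, Function('U')(5, Function('k')(-1))), 37) = Mul(Mul(-25, Pow(Add(7, 5), Rational(1, 2))), 37) = Mul(Mul(-25, Pow(12, Rational(1, 2))), 37) = Mul(Mul(-25, Mul(2, Pow(3, Rational(1, 2)))), 37) = Mul(Mul(-50, Pow(3, Rational(1, 2))), 37) = Mul(-1850, Pow(3, Rational(1, 2)))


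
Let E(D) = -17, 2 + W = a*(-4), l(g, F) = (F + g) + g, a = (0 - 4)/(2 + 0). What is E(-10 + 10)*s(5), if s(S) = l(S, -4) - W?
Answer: 0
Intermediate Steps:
a = -2 (a = -4/2 = -4*½ = -2)
l(g, F) = F + 2*g
W = 6 (W = -2 - 2*(-4) = -2 + 8 = 6)
s(S) = -10 + 2*S (s(S) = (-4 + 2*S) - 1*6 = (-4 + 2*S) - 6 = -10 + 2*S)
E(-10 + 10)*s(5) = -17*(-10 + 2*5) = -17*(-10 + 10) = -17*0 = 0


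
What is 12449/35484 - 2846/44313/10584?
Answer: 121637280503/346714749486 ≈ 0.35083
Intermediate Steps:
12449/35484 - 2846/44313/10584 = 12449*(1/35484) - 2846*1/44313*(1/10584) = 12449/35484 - 2846/44313*1/10584 = 12449/35484 - 1423/234504396 = 121637280503/346714749486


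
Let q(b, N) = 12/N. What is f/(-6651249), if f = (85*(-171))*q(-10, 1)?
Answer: 58140/2217083 ≈ 0.026224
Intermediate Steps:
f = -174420 (f = (85*(-171))*(12/1) = -174420 ≈ -1.7442e+5)
f/(-6651249) = -174420/(-6651249) = -174420*(-1/6651249) = 58140/2217083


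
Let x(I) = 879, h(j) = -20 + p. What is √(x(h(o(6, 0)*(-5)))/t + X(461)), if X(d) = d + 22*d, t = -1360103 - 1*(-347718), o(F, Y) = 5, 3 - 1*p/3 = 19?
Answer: 2*√2716815448865815/1012385 ≈ 102.97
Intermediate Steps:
p = -48 (p = 9 - 3*19 = 9 - 57 = -48)
t = -1012385 (t = -1360103 + 347718 = -1012385)
h(j) = -68 (h(j) = -20 - 48 = -68)
X(d) = 23*d
√(x(h(o(6, 0)*(-5)))/t + X(461)) = √(879/(-1012385) + 23*461) = √(879*(-1/1012385) + 10603) = √(-879/1012385 + 10603) = √(10734317276/1012385) = 2*√2716815448865815/1012385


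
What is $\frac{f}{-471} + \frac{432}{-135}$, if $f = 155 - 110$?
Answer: $- \frac{2587}{785} \approx -3.2955$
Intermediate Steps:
$f = 45$ ($f = 155 - 110 = 45$)
$\frac{f}{-471} + \frac{432}{-135} = \frac{45}{-471} + \frac{432}{-135} = 45 \left(- \frac{1}{471}\right) + 432 \left(- \frac{1}{135}\right) = - \frac{15}{157} - \frac{16}{5} = - \frac{2587}{785}$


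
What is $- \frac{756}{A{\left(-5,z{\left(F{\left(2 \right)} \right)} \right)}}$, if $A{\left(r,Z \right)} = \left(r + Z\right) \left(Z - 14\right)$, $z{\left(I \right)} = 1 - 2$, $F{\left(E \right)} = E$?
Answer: $- \frac{42}{5} \approx -8.4$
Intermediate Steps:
$z{\left(I \right)} = -1$ ($z{\left(I \right)} = 1 - 2 = -1$)
$A{\left(r,Z \right)} = \left(-14 + Z\right) \left(Z + r\right)$ ($A{\left(r,Z \right)} = \left(Z + r\right) \left(-14 + Z\right) = \left(-14 + Z\right) \left(Z + r\right)$)
$- \frac{756}{A{\left(-5,z{\left(F{\left(2 \right)} \right)} \right)}} = - \frac{756}{\left(-1\right)^{2} - -14 - -70 - -5} = - \frac{756}{1 + 14 + 70 + 5} = - \frac{756}{90} = \left(-756\right) \frac{1}{90} = - \frac{42}{5}$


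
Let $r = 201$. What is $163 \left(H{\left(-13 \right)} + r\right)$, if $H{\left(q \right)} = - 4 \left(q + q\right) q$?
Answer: $-187613$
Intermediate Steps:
$H{\left(q \right)} = - 8 q^{2}$ ($H{\left(q \right)} = - 4 \cdot 2 q q = - 8 q q = - 8 q^{2}$)
$163 \left(H{\left(-13 \right)} + r\right) = 163 \left(- 8 \left(-13\right)^{2} + 201\right) = 163 \left(\left(-8\right) 169 + 201\right) = 163 \left(-1352 + 201\right) = 163 \left(-1151\right) = -187613$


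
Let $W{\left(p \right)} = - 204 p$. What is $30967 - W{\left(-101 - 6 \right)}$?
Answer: $9139$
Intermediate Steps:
$30967 - W{\left(-101 - 6 \right)} = 30967 - - 204 \left(-101 - 6\right) = 30967 - \left(-204\right) \left(-107\right) = 30967 - 21828 = 9139$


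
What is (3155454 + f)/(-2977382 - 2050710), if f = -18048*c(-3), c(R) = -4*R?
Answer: -1469439/2514046 ≈ -0.58449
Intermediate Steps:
f = -216576 (f = -(-72192)*(-3) = -18048*12 = -216576)
(3155454 + f)/(-2977382 - 2050710) = (3155454 - 216576)/(-2977382 - 2050710) = 2938878/(-5028092) = 2938878*(-1/5028092) = -1469439/2514046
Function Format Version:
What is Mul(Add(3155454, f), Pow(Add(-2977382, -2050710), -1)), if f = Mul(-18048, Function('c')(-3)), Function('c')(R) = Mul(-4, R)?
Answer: Rational(-1469439, 2514046) ≈ -0.58449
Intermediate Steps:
f = -216576 (f = Mul(-18048, Mul(-4, -3)) = Mul(-18048, 12) = -216576)
Mul(Add(3155454, f), Pow(Add(-2977382, -2050710), -1)) = Mul(Add(3155454, -216576), Pow(Add(-2977382, -2050710), -1)) = Mul(2938878, Pow(-5028092, -1)) = Mul(2938878, Rational(-1, 5028092)) = Rational(-1469439, 2514046)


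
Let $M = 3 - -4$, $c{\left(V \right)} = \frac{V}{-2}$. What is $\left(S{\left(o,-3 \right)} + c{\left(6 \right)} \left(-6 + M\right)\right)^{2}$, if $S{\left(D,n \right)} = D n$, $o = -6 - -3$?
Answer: $36$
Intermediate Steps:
$c{\left(V \right)} = - \frac{V}{2}$ ($c{\left(V \right)} = V \left(- \frac{1}{2}\right) = - \frac{V}{2}$)
$o = -3$ ($o = -6 + 3 = -3$)
$M = 7$ ($M = 3 + 4 = 7$)
$\left(S{\left(o,-3 \right)} + c{\left(6 \right)} \left(-6 + M\right)\right)^{2} = \left(\left(-3\right) \left(-3\right) + \left(- \frac{1}{2}\right) 6 \left(-6 + 7\right)\right)^{2} = \left(9 - 3\right)^{2} = 6^{2} = 36$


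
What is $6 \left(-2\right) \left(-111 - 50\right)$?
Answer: $1932$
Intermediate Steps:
$6 \left(-2\right) \left(-111 - 50\right) = - 12 \left(-111 - 50\right) = \left(-12\right) \left(-161\right) = 1932$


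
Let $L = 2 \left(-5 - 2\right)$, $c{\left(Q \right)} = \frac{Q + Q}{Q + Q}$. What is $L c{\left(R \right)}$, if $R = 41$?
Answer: $-14$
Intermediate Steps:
$c{\left(Q \right)} = 1$ ($c{\left(Q \right)} = \frac{2 Q}{2 Q} = 2 Q \frac{1}{2 Q} = 1$)
$L = -14$ ($L = 2 \left(-7\right) = -14$)
$L c{\left(R \right)} = \left(-14\right) 1 = -14$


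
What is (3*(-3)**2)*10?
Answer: 270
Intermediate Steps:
(3*(-3)**2)*10 = (3*9)*10 = 27*10 = 270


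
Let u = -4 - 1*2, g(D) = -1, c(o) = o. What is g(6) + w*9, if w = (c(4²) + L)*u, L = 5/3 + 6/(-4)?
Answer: -874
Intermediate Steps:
L = ⅙ (L = 5*(⅓) + 6*(-¼) = 5/3 - 3/2 = ⅙ ≈ 0.16667)
u = -6 (u = -4 - 2 = -6)
w = -97 (w = (4² + ⅙)*(-6) = (16 + ⅙)*(-6) = (97/6)*(-6) = -97)
g(6) + w*9 = -1 - 97*9 = -1 - 873 = -874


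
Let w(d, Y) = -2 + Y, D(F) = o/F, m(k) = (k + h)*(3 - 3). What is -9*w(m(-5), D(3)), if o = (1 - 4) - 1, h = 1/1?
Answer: 30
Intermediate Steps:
h = 1 (h = 1*1 = 1)
m(k) = 0 (m(k) = (k + 1)*(3 - 3) = (1 + k)*0 = 0)
o = -4 (o = -3 - 1 = -4)
D(F) = -4/F
-9*w(m(-5), D(3)) = -9*(-2 - 4/3) = -9*(-10/3) = 30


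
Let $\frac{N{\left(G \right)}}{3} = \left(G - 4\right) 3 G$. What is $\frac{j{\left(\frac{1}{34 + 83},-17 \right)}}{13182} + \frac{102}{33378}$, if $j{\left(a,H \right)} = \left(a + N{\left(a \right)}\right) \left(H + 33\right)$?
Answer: $\frac{150218671}{55768579893} \approx 0.0026936$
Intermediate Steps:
$N{\left(G \right)} = 3 G \left(-12 + 3 G\right)$ ($N{\left(G \right)} = 3 \left(G - 4\right) 3 G = 3 \left(-4 + G\right) 3 G = 3 \left(-12 + 3 G\right) G = 3 G \left(-12 + 3 G\right)$)
$j{\left(a,H \right)} = \left(33 + H\right) \left(a + 9 a \left(-4 + a\right)\right)$ ($j{\left(a,H \right)} = \left(a + 9 a \left(-4 + a\right)\right) \left(H + 33\right) = \left(a + 9 a \left(-4 + a\right)\right) \left(33 + H\right) = \left(33 + H\right) \left(a + 9 a \left(-4 + a\right)\right)$)
$\frac{j{\left(\frac{1}{34 + 83},-17 \right)}}{13182} + \frac{102}{33378} = \frac{\frac{1}{34 + 83} \left(-1155 - 17 + \frac{297}{34 + 83} + 9 \left(-17\right) \left(-4 + \frac{1}{34 + 83}\right)\right)}{13182} + \frac{102}{33378} = \frac{-1155 - 17 + \frac{297}{117} + 9 \left(-17\right) \left(-4 + \frac{1}{117}\right)}{117} \cdot \frac{1}{13182} + 102 \cdot \frac{1}{33378} = \frac{-1155 - 17 + 297 \cdot \frac{1}{117} + 9 \left(-17\right) \left(-4 + \frac{1}{117}\right)}{117} \cdot \frac{1}{13182} + \frac{17}{5563} = \frac{-1155 - 17 + \frac{33}{13} + 9 \left(-17\right) \left(- \frac{467}{117}\right)}{117} \cdot \frac{1}{13182} + \frac{17}{5563} = \frac{-1155 - 17 + \frac{33}{13} + \frac{7939}{13}}{117} \cdot \frac{1}{13182} + \frac{17}{5563} = \frac{1}{117} \left(- \frac{7264}{13}\right) \frac{1}{13182} + \frac{17}{5563} = \left(- \frac{7264}{1521}\right) \frac{1}{13182} + \frac{17}{5563} = - \frac{3632}{10024911} + \frac{17}{5563} = \frac{150218671}{55768579893}$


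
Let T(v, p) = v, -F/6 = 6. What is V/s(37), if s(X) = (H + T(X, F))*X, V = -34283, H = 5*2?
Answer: -34283/1739 ≈ -19.714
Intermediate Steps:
F = -36 (F = -6*6 = -36)
H = 10
s(X) = X*(10 + X) (s(X) = (10 + X)*X = X*(10 + X))
V/s(37) = -34283*1/(37*(10 + 37)) = -34283/(37*47) = -34283/1739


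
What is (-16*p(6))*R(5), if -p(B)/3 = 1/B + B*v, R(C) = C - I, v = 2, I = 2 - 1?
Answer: 2336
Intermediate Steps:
I = 1
R(C) = -1 + C (R(C) = C - 1*1 = C - 1 = -1 + C)
p(B) = -6*B - 3/B (p(B) = -3*(1/B + B*2) = -3*(1/B + 2*B) = -6*B - 3/B)
(-16*p(6))*R(5) = (-16*(-6*6 - 3/6))*(-1 + 5) = -16*(-36 - 3*⅙)*4 = -16*(-36 - ½)*4 = -16*(-73/2)*4 = 584*4 = 2336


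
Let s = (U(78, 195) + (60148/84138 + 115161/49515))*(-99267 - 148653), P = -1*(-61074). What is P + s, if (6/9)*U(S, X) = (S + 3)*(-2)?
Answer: 2756648016447638/46289923 ≈ 5.9552e+7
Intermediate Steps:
P = 61074
U(S, X) = -9 - 3*S (U(S, X) = 3*((S + 3)*(-2))/2 = 3*((3 + S)*(-2))/2 = 3*(-6 - 2*S)/2 = -9 - 3*S)
s = 2753820905690336/46289923 (s = ((-9 - 3*78) + (60148/84138 + 115161/49515))*(-99267 - 148653) = ((-9 - 234) + (60148*(1/84138) + 115161*(1/49515)))*(-247920) = (-243 + (30074/42069 + 38387/16505))*(-247920) = (-243 + 2111274073/694348845)*(-247920) = -166615495262/694348845*(-247920) = 2753820905690336/46289923 ≈ 5.9491e+7)
P + s = 61074 + 2753820905690336/46289923 = 2756648016447638/46289923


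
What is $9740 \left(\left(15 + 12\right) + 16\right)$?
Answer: $418820$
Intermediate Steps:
$9740 \left(\left(15 + 12\right) + 16\right) = 9740 \left(27 + 16\right) = 9740 \cdot 43 = 418820$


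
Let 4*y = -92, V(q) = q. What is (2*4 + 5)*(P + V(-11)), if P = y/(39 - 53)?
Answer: -1703/14 ≈ -121.64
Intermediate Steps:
y = -23 (y = (¼)*(-92) = -23)
P = 23/14 (P = -23/(39 - 53) = -23/(-14) = -23*(-1/14) = 23/14 ≈ 1.6429)
(2*4 + 5)*(P + V(-11)) = (2*4 + 5)*(23/14 - 11) = (8 + 5)*(-131/14) = 13*(-131/14) = -1703/14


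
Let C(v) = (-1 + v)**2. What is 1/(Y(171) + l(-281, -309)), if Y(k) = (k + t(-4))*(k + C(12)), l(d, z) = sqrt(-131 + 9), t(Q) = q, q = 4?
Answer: 25550/1305605061 - I*sqrt(122)/2611210122 ≈ 1.9569e-5 - 4.23e-9*I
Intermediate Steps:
t(Q) = 4
l(d, z) = I*sqrt(122) (l(d, z) = sqrt(-122) = I*sqrt(122))
Y(k) = (4 + k)*(121 + k) (Y(k) = (k + 4)*(k + (-1 + 12)**2) = (4 + k)*(k + 11**2) = (4 + k)*(k + 121) = (4 + k)*(121 + k))
1/(Y(171) + l(-281, -309)) = 1/((484 + 171**2 + 125*171) + I*sqrt(122)) = 1/((484 + 29241 + 21375) + I*sqrt(122)) = 1/(51100 + I*sqrt(122))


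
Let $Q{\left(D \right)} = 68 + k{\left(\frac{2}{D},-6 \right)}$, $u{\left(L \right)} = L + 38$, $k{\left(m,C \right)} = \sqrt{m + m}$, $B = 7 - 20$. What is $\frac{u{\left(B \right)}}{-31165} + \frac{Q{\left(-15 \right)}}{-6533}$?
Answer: $- \frac{456509}{40720189} - \frac{2 i \sqrt{15}}{97995} \approx -0.011211 - 7.9044 \cdot 10^{-5} i$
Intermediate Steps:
$B = -13$ ($B = 7 - 20 = -13$)
$k{\left(m,C \right)} = \sqrt{2} \sqrt{m}$ ($k{\left(m,C \right)} = \sqrt{2 m} = \sqrt{2} \sqrt{m}$)
$u{\left(L \right)} = 38 + L$
$Q{\left(D \right)} = 68 + 2 \sqrt{\frac{1}{D}}$ ($Q{\left(D \right)} = 68 + \sqrt{2} \sqrt{\frac{2}{D}} = 68 + \sqrt{2} \sqrt{2} \sqrt{\frac{1}{D}} = 68 + 2 \sqrt{\frac{1}{D}}$)
$\frac{u{\left(B \right)}}{-31165} + \frac{Q{\left(-15 \right)}}{-6533} = \frac{38 - 13}{-31165} + \frac{68 + 2 \sqrt{\frac{1}{-15}}}{-6533} = 25 \left(- \frac{1}{31165}\right) + \left(68 + 2 \sqrt{- \frac{1}{15}}\right) \left(- \frac{1}{6533}\right) = - \frac{5}{6233} + \left(68 + 2 \frac{i \sqrt{15}}{15}\right) \left(- \frac{1}{6533}\right) = - \frac{5}{6233} + \left(68 + \frac{2 i \sqrt{15}}{15}\right) \left(- \frac{1}{6533}\right) = - \frac{5}{6233} - \left(\frac{68}{6533} + \frac{2 i \sqrt{15}}{97995}\right) = - \frac{456509}{40720189} - \frac{2 i \sqrt{15}}{97995}$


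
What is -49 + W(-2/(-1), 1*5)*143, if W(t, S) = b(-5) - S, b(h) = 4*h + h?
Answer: -4339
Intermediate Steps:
b(h) = 5*h
W(t, S) = -25 - S (W(t, S) = 5*(-5) - S = -25 - S)
-49 + W(-2/(-1), 1*5)*143 = -49 + (-25 - 5)*143 = -49 - 30*143 = -49 - 4290 = -4339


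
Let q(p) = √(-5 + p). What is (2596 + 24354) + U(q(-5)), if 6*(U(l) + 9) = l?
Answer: 26941 + I*√10/6 ≈ 26941.0 + 0.52705*I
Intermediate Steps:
U(l) = -9 + l/6
(2596 + 24354) + U(q(-5)) = (2596 + 24354) + (-9 + √(-5 - 5)/6) = 26950 + (-9 + √(-10)/6) = 26950 + (-9 + (I*√10)/6) = 26950 + (-9 + I*√10/6) = 26941 + I*√10/6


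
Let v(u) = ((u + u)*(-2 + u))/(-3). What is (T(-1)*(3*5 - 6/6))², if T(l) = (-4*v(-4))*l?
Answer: 802816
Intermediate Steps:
v(u) = -2*u*(-2 + u)/3 (v(u) = ((2*u)*(-2 + u))*(-⅓) = (2*u*(-2 + u))*(-⅓) = -2*u*(-2 + u)/3)
T(l) = 64*l (T(l) = (-8*(-4)*(2 - 1*(-4))/3)*l = (-8*(-4)*(2 + 4)/3)*l = (-8*(-4)*6/3)*l = (-4*(-16))*l = 64*l)
(T(-1)*(3*5 - 6/6))² = ((64*(-1))*(3*5 - 6/6))² = (-64*(15 - 6*⅙))² = (-64*(15 - 1))² = (-64*14)² = (-896)² = 802816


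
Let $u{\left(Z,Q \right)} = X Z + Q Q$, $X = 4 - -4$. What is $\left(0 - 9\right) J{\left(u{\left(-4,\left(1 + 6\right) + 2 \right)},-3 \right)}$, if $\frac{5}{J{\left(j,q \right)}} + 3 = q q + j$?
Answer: $- \frac{9}{11} \approx -0.81818$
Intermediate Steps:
$X = 8$ ($X = 4 + 4 = 8$)
$u{\left(Z,Q \right)} = Q^{2} + 8 Z$ ($u{\left(Z,Q \right)} = 8 Z + Q Q = 8 Z + Q^{2} = Q^{2} + 8 Z$)
$J{\left(j,q \right)} = \frac{5}{-3 + j + q^{2}}$ ($J{\left(j,q \right)} = \frac{5}{-3 + \left(q q + j\right)} = \frac{5}{-3 + \left(q^{2} + j\right)} = \frac{5}{-3 + \left(j + q^{2}\right)} = \frac{5}{-3 + j + q^{2}}$)
$\left(0 - 9\right) J{\left(u{\left(-4,\left(1 + 6\right) + 2 \right)},-3 \right)} = \left(0 - 9\right) \frac{5}{-3 + \left(\left(\left(1 + 6\right) + 2\right)^{2} + 8 \left(-4\right)\right) + \left(-3\right)^{2}} = - 9 \frac{5}{-3 - \left(32 - \left(7 + 2\right)^{2}\right) + 9} = - 9 \frac{5}{-3 - \left(32 - 9^{2}\right) + 9} = - 9 \frac{5}{-3 + \left(81 - 32\right) + 9} = - 9 \frac{5}{-3 + 49 + 9} = - 9 \cdot \frac{5}{55} = - 9 \cdot 5 \cdot \frac{1}{55} = \left(-9\right) \frac{1}{11} = - \frac{9}{11}$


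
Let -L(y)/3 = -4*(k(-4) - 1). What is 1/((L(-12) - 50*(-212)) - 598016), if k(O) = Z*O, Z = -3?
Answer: -1/587284 ≈ -1.7028e-6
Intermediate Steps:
k(O) = -3*O
L(y) = 132 (L(y) = -(-12)*(-3*(-4) - 1) = -(-12)*(12 - 1) = -(-12)*11 = -3*(-44) = 132)
1/((L(-12) - 50*(-212)) - 598016) = 1/((132 - 50*(-212)) - 598016) = 1/((132 + 10600) - 598016) = 1/(10732 - 598016) = 1/(-587284) = -1/587284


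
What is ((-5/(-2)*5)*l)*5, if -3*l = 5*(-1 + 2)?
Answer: -625/6 ≈ -104.17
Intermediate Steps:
l = -5/3 (l = -5*(-1 + 2)/3 = -5/3 ≈ -1.6667)
((-5/(-2)*5)*l)*5 = ((-5/(-2)*5)*(-5/3))*5 = ((-5*(-½)*5)*(-5/3))*5 = (((5/2)*5)*(-5/3))*5 = ((25/2)*(-5/3))*5 = -125/6*5 = -625/6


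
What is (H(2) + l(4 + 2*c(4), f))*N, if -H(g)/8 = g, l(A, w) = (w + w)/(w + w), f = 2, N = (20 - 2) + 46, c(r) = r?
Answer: -960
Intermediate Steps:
N = 64 (N = 18 + 46 = 64)
l(A, w) = 1 (l(A, w) = (2*w)/((2*w)) = (2*w)*(1/(2*w)) = 1)
H(g) = -8*g
(H(2) + l(4 + 2*c(4), f))*N = (-8*2 + 1)*64 = (-16 + 1)*64 = -15*64 = -960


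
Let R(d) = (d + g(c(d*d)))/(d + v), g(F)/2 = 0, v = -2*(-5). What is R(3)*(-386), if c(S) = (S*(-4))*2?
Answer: -1158/13 ≈ -89.077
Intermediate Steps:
c(S) = -8*S (c(S) = -4*S*2 = -8*S)
v = 10
g(F) = 0 (g(F) = 2*0 = 0)
R(d) = d/(10 + d) (R(d) = (d + 0)/(d + 10) = d/(10 + d))
R(3)*(-386) = (3/(10 + 3))*(-386) = (3/13)*(-386) = -1158/13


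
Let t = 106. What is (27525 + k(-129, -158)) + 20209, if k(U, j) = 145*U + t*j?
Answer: 12281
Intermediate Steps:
k(U, j) = 106*j + 145*U (k(U, j) = 145*U + 106*j = 106*j + 145*U)
(27525 + k(-129, -158)) + 20209 = (27525 + (106*(-158) + 145*(-129))) + 20209 = (27525 + (-16748 - 18705)) + 20209 = (27525 - 35453) + 20209 = -7928 + 20209 = 12281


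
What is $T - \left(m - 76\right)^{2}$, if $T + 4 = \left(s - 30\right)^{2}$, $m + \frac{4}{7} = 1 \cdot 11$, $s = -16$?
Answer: $- \frac{107193}{49} \approx -2187.6$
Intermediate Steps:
$m = \frac{73}{7}$ ($m = - \frac{4}{7} + 1 \cdot 11 = - \frac{4}{7} + 11 = \frac{73}{7} \approx 10.429$)
$T = 2112$ ($T = -4 + \left(-16 - 30\right)^{2} = -4 + \left(-46\right)^{2} = -4 + 2116 = 2112$)
$T - \left(m - 76\right)^{2} = 2112 - \left(\frac{73}{7} - 76\right)^{2} = 2112 - \left(- \frac{459}{7}\right)^{2} = 2112 - \frac{210681}{49} = - \frac{107193}{49}$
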